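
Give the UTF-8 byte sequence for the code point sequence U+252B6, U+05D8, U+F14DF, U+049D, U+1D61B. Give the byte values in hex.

F0 A5 8A B6 D7 98 F3 B1 93 9F D2 9D F0 9D 98 9B

U+252B6: 4-byte form → F0 A5 8A B6.
U+05D8: 2-byte form → D7 98.
U+F14DF: 4-byte form → F3 B1 93 9F.
U+049D: 2-byte form → D2 9D.
U+1D61B: 4-byte form → F0 9D 98 9B.
Concatenated (16 bytes): F0 A5 8A B6 D7 98 F3 B1 93 9F D2 9D F0 9D 98 9B.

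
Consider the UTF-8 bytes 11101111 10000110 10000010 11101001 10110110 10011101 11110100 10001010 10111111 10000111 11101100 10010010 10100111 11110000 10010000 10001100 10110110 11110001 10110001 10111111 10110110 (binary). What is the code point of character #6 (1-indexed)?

Offset 0: leading byte 0xEF = 11101111 → 3-byte char #1 = EF 86 82.
Offset 3: leading byte 0xE9 = 11101001 → 3-byte char #2 = E9 B6 9D.
Offset 6: leading byte 0xF4 = 11110100 → 4-byte char #3 = F4 8A BF 87.
Offset 10: leading byte 0xEC = 11101100 → 3-byte char #4 = EC 92 A7.
Offset 13: leading byte 0xF0 = 11110000 → 4-byte char #5 = F0 90 8C B6.
Offset 17: leading byte 0xF1 = 11110001 → 4-byte char #6 = F1 B1 BF B6.
Leading byte 0xF1 = 11110001 matches 11110xxx → 4-byte sequence.
Byte 1: 0xF1 = 11110001, payload 001 (3 bits).
Byte 2: 0xB1 = 10110001 (10xxxxxx ✓), payload 110001.
Byte 3: 0xBF = 10111111 (10xxxxxx ✓), payload 111111.
Byte 4: 0xB6 = 10110110 (10xxxxxx ✓), payload 110110.
Concatenate: 001110001111111110110 = 0x71FF6 (21 bits → U+71FF6).

U+71FF6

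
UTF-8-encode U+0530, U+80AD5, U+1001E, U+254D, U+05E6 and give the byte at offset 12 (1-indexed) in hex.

1-indexed offset 12 is 0-indexed offset 11.
U+0530 → 2-byte form D4 B0 at offsets 0–1.
U+80AD5 → 4-byte form F2 80 AB 95 at offsets 2–5.
U+1001E → 4-byte form F0 90 80 9E at offsets 6–9.
U+254D → 3-byte form E2 95 8D at offsets 10–12.
Offset 11 falls in char 4's range; it's byte 2 of E2 95 8D = 0x95.

0x95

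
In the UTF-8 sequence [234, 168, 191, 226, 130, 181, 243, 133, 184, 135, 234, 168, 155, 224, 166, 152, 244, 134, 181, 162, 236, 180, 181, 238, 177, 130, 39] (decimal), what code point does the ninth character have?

Offset 0: leading byte 0xEA = 11101010 → 3-byte char #1 = EA A8 BF.
Offset 3: leading byte 0xE2 = 11100010 → 3-byte char #2 = E2 82 B5.
Offset 6: leading byte 0xF3 = 11110011 → 4-byte char #3 = F3 85 B8 87.
Offset 10: leading byte 0xEA = 11101010 → 3-byte char #4 = EA A8 9B.
Offset 13: leading byte 0xE0 = 11100000 → 3-byte char #5 = E0 A6 98.
Offset 16: leading byte 0xF4 = 11110100 → 4-byte char #6 = F4 86 B5 A2.
Offset 20: leading byte 0xEC = 11101100 → 3-byte char #7 = EC B4 B5.
Offset 23: leading byte 0xEE = 11101110 → 3-byte char #8 = EE B1 82.
Offset 26: leading byte 0x27 = 00100111 → 1-byte char #9 = 27.
Leading byte 0x27 = 00100111 matches 0xxxxxxx → 1-byte sequence.
Byte 1: 0x27 = 00100111, payload 0100111 (7 bits).
Concatenate: 0100111 = 0x27 (7 bits → U+0027).

U+0027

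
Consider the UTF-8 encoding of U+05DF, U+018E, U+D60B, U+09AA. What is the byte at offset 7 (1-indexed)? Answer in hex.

1-indexed offset 7 is 0-indexed offset 6.
U+05DF → 2-byte form D7 9F at offsets 0–1.
U+018E → 2-byte form C6 8E at offsets 2–3.
U+D60B → 3-byte form ED 98 8B at offsets 4–6.
Offset 6 falls in char 3's range; it's byte 3 of ED 98 8B = 0x8B.

0x8B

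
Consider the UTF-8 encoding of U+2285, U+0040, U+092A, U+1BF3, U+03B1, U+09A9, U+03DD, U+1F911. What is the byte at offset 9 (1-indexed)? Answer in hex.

0xAF

1-indexed offset 9 is 0-indexed offset 8.
U+2285 → 3-byte form E2 8A 85 at offsets 0–2.
U+0040 → 1-byte form 40 at offsets 3–3.
U+092A → 3-byte form E0 A4 AA at offsets 4–6.
U+1BF3 → 3-byte form E1 AF B3 at offsets 7–9.
Offset 8 falls in char 4's range; it's byte 2 of E1 AF B3 = 0xAF.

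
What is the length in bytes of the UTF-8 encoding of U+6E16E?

4

U+6E16E = 0x6E16E. UTF-8 uses 1 byte below 0x80, 2 below 0x800, 3 below 0x10000, 4 up to 0x10FFFF. 0x6E16E is in U+10000–U+10FFFF → 4 bytes.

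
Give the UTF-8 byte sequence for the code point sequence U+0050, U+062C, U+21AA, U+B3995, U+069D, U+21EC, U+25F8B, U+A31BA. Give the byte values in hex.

50 D8 AC E2 86 AA F2 B3 A6 95 DA 9D E2 87 AC F0 A5 BE 8B F2 A3 86 BA

U+0050: 1-byte form → 50.
U+062C: 2-byte form → D8 AC.
U+21AA: 3-byte form → E2 86 AA.
U+B3995: 4-byte form → F2 B3 A6 95.
U+069D: 2-byte form → DA 9D.
U+21EC: 3-byte form → E2 87 AC.
U+25F8B: 4-byte form → F0 A5 BE 8B.
U+A31BA: 4-byte form → F2 A3 86 BA.
Concatenated (23 bytes): 50 D8 AC E2 86 AA F2 B3 A6 95 DA 9D E2 87 AC F0 A5 BE 8B F2 A3 86 BA.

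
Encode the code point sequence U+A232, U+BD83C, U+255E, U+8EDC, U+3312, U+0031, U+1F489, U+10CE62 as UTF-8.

U+A232: 3-byte form → EA 88 B2.
U+BD83C: 4-byte form → F2 BD A0 BC.
U+255E: 3-byte form → E2 95 9E.
U+8EDC: 3-byte form → E8 BB 9C.
U+3312: 3-byte form → E3 8C 92.
U+0031: 1-byte form → 31.
U+1F489: 4-byte form → F0 9F 92 89.
U+10CE62: 4-byte form → F4 8C B9 A2.
Concatenated (25 bytes): EA 88 B2 F2 BD A0 BC E2 95 9E E8 BB 9C E3 8C 92 31 F0 9F 92 89 F4 8C B9 A2.

EA 88 B2 F2 BD A0 BC E2 95 9E E8 BB 9C E3 8C 92 31 F0 9F 92 89 F4 8C B9 A2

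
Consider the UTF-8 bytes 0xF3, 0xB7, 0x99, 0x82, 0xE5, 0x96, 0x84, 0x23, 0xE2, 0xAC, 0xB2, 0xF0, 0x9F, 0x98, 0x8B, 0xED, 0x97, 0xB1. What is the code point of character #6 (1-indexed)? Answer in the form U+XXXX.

Offset 0: leading byte 0xF3 = 11110011 → 4-byte char #1 = F3 B7 99 82.
Offset 4: leading byte 0xE5 = 11100101 → 3-byte char #2 = E5 96 84.
Offset 7: leading byte 0x23 = 00100011 → 1-byte char #3 = 23.
Offset 8: leading byte 0xE2 = 11100010 → 3-byte char #4 = E2 AC B2.
Offset 11: leading byte 0xF0 = 11110000 → 4-byte char #5 = F0 9F 98 8B.
Offset 15: leading byte 0xED = 11101101 → 3-byte char #6 = ED 97 B1.
Leading byte 0xED = 11101101 matches 1110xxxx → 3-byte sequence.
Byte 1: 0xED = 11101101, payload 1101 (4 bits).
Byte 2: 0x97 = 10010111 (10xxxxxx ✓), payload 010111.
Byte 3: 0xB1 = 10110001 (10xxxxxx ✓), payload 110001.
Concatenate: 1101010111110001 = 0xD5F1 (16 bits → U+D5F1).

U+D5F1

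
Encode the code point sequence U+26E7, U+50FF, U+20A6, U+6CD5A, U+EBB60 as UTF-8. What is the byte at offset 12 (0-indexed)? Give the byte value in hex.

0x9A

U+26E7 → 3-byte form E2 9B A7 at offsets 0–2.
U+50FF → 3-byte form E5 83 BF at offsets 3–5.
U+20A6 → 3-byte form E2 82 A6 at offsets 6–8.
U+6CD5A → 4-byte form F1 AC B5 9A at offsets 9–12.
Offset 12 falls in char 4's range; it's byte 4 of F1 AC B5 9A = 0x9A.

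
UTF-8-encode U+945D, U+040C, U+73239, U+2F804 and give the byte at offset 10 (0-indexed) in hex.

U+945D → 3-byte form E9 91 9D at offsets 0–2.
U+040C → 2-byte form D0 8C at offsets 3–4.
U+73239 → 4-byte form F1 B3 88 B9 at offsets 5–8.
U+2F804 → 4-byte form F0 AF A0 84 at offsets 9–12.
Offset 10 falls in char 4's range; it's byte 2 of F0 AF A0 84 = 0xAF.

0xAF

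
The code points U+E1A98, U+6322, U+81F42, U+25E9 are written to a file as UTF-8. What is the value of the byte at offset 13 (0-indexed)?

U+E1A98 → 4-byte form F3 A1 AA 98 at offsets 0–3.
U+6322 → 3-byte form E6 8C A2 at offsets 4–6.
U+81F42 → 4-byte form F2 81 BD 82 at offsets 7–10.
U+25E9 → 3-byte form E2 97 A9 at offsets 11–13.
Offset 13 falls in char 4's range; it's byte 3 of E2 97 A9 = 0xA9.

0xA9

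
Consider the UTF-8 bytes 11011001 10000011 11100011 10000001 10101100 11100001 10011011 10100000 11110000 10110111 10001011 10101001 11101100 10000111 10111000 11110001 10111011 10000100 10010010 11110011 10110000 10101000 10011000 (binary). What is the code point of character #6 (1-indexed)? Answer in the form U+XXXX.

Offset 0: leading byte 0xD9 = 11011001 → 2-byte char #1 = D9 83.
Offset 2: leading byte 0xE3 = 11100011 → 3-byte char #2 = E3 81 AC.
Offset 5: leading byte 0xE1 = 11100001 → 3-byte char #3 = E1 9B A0.
Offset 8: leading byte 0xF0 = 11110000 → 4-byte char #4 = F0 B7 8B A9.
Offset 12: leading byte 0xEC = 11101100 → 3-byte char #5 = EC 87 B8.
Offset 15: leading byte 0xF1 = 11110001 → 4-byte char #6 = F1 BB 84 92.
Leading byte 0xF1 = 11110001 matches 11110xxx → 4-byte sequence.
Byte 1: 0xF1 = 11110001, payload 001 (3 bits).
Byte 2: 0xBB = 10111011 (10xxxxxx ✓), payload 111011.
Byte 3: 0x84 = 10000100 (10xxxxxx ✓), payload 000100.
Byte 4: 0x92 = 10010010 (10xxxxxx ✓), payload 010010.
Concatenate: 001111011000100010010 = 0x7B112 (21 bits → U+7B112).

U+7B112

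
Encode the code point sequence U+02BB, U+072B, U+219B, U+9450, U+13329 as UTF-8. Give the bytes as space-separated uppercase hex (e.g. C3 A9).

U+02BB: 2-byte form → CA BB.
U+072B: 2-byte form → DC AB.
U+219B: 3-byte form → E2 86 9B.
U+9450: 3-byte form → E9 91 90.
U+13329: 4-byte form → F0 93 8C A9.
Concatenated (14 bytes): CA BB DC AB E2 86 9B E9 91 90 F0 93 8C A9.

CA BB DC AB E2 86 9B E9 91 90 F0 93 8C A9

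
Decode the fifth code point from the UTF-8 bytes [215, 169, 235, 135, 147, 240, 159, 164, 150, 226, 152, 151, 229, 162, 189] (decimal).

U+58BD

Offset 0: leading byte 0xD7 = 11010111 → 2-byte char #1 = D7 A9.
Offset 2: leading byte 0xEB = 11101011 → 3-byte char #2 = EB 87 93.
Offset 5: leading byte 0xF0 = 11110000 → 4-byte char #3 = F0 9F A4 96.
Offset 9: leading byte 0xE2 = 11100010 → 3-byte char #4 = E2 98 97.
Offset 12: leading byte 0xE5 = 11100101 → 3-byte char #5 = E5 A2 BD.
Leading byte 0xE5 = 11100101 matches 1110xxxx → 3-byte sequence.
Byte 1: 0xE5 = 11100101, payload 0101 (4 bits).
Byte 2: 0xA2 = 10100010 (10xxxxxx ✓), payload 100010.
Byte 3: 0xBD = 10111101 (10xxxxxx ✓), payload 111101.
Concatenate: 0101100010111101 = 0x58BD (16 bits → U+58BD).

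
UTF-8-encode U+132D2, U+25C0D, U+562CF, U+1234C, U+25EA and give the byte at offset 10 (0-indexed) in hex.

0x8B

U+132D2 → 4-byte form F0 93 8B 92 at offsets 0–3.
U+25C0D → 4-byte form F0 A5 B0 8D at offsets 4–7.
U+562CF → 4-byte form F1 96 8B 8F at offsets 8–11.
Offset 10 falls in char 3's range; it's byte 3 of F1 96 8B 8F = 0x8B.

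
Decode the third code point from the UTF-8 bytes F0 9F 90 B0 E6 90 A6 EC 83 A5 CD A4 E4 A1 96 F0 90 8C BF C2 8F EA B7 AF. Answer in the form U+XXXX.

U+C0E5

Offset 0: leading byte 0xF0 = 11110000 → 4-byte char #1 = F0 9F 90 B0.
Offset 4: leading byte 0xE6 = 11100110 → 3-byte char #2 = E6 90 A6.
Offset 7: leading byte 0xEC = 11101100 → 3-byte char #3 = EC 83 A5.
Leading byte 0xEC = 11101100 matches 1110xxxx → 3-byte sequence.
Byte 1: 0xEC = 11101100, payload 1100 (4 bits).
Byte 2: 0x83 = 10000011 (10xxxxxx ✓), payload 000011.
Byte 3: 0xA5 = 10100101 (10xxxxxx ✓), payload 100101.
Concatenate: 1100000011100101 = 0xC0E5 (16 bits → U+C0E5).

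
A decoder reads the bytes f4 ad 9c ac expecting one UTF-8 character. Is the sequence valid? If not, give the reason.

invalid (encodes a value above U+10FFFF)

Leading byte 0xF4 = 11110100 → 4-byte form.
Payload = 0x12D72C, which exceeds U+10FFFF, the maximum Unicode code point. (Leading bytes F5–FF, or F4 followed by ≥ 0x90, are invalid.)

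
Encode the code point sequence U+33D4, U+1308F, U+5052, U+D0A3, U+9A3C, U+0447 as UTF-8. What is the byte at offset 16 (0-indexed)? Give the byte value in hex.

0xD1

U+33D4 → 3-byte form E3 8F 94 at offsets 0–2.
U+1308F → 4-byte form F0 93 82 8F at offsets 3–6.
U+5052 → 3-byte form E5 81 92 at offsets 7–9.
U+D0A3 → 3-byte form ED 82 A3 at offsets 10–12.
U+9A3C → 3-byte form E9 A8 BC at offsets 13–15.
U+0447 → 2-byte form D1 87 at offsets 16–17.
Offset 16 falls in char 6's range; it's byte 1 of D1 87 = 0xD1.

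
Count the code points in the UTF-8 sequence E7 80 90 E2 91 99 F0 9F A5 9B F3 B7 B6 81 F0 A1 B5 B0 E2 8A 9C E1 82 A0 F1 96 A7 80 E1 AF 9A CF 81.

10

Byte at offset 0: 0xE7 = 11100111 → 3-byte char (#1). Advance 3.
Byte at offset 3: 0xE2 = 11100010 → 3-byte char (#2). Advance 3.
Byte at offset 6: 0xF0 = 11110000 → 4-byte char (#3). Advance 4.
Byte at offset 10: 0xF3 = 11110011 → 4-byte char (#4). Advance 4.
Byte at offset 14: 0xF0 = 11110000 → 4-byte char (#5). Advance 4.
Byte at offset 18: 0xE2 = 11100010 → 3-byte char (#6). Advance 3.
Byte at offset 21: 0xE1 = 11100001 → 3-byte char (#7). Advance 3.
Byte at offset 24: 0xF1 = 11110001 → 4-byte char (#8). Advance 4.
Byte at offset 28: 0xE1 = 11100001 → 3-byte char (#9). Advance 3.
Byte at offset 31: 0xCF = 11001111 → 2-byte char (#10). Advance 2.
Reached end at offset 33 after 10 code points.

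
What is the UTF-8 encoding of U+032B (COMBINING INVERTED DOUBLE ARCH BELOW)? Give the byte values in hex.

U+032B = 0x32B = 811 decimal. In range U+0080–U+07FF → 2-byte form: 110xxxxx 10xxxxxx.
Binary (11 bits): 01100101011.
Split 5+6: 01100 | 101011.
Byte 1: 11001100 = 0xCC.
Byte 2: 10101011 = 0xAB.

CC AB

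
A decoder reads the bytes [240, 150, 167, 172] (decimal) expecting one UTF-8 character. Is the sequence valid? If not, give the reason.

valid

Leading byte 0xF0 = 11110000 → 4-byte form.
Continuation bytes 0x96=10010110, 0xA7=10100111, 0xAC=10101100 all match 10xxxxxx.
Decoded value 0x169EC is ≥ 0x10000 (shortest form) and not a surrogate.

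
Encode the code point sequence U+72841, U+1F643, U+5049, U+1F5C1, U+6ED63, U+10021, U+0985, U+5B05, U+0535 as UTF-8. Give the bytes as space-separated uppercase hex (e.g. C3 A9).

F1 B2 A1 81 F0 9F 99 83 E5 81 89 F0 9F 97 81 F1 AE B5 A3 F0 90 80 A1 E0 A6 85 E5 AC 85 D4 B5

U+72841: 4-byte form → F1 B2 A1 81.
U+1F643: 4-byte form → F0 9F 99 83.
U+5049: 3-byte form → E5 81 89.
U+1F5C1: 4-byte form → F0 9F 97 81.
U+6ED63: 4-byte form → F1 AE B5 A3.
U+10021: 4-byte form → F0 90 80 A1.
U+0985: 3-byte form → E0 A6 85.
U+5B05: 3-byte form → E5 AC 85.
U+0535: 2-byte form → D4 B5.
Concatenated (31 bytes): F1 B2 A1 81 F0 9F 99 83 E5 81 89 F0 9F 97 81 F1 AE B5 A3 F0 90 80 A1 E0 A6 85 E5 AC 85 D4 B5.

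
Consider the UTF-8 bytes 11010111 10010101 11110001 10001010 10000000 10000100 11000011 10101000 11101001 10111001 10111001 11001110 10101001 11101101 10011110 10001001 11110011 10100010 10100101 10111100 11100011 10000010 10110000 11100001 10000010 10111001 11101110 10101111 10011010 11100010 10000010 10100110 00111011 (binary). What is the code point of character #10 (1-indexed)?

U+EBDA

Offset 0: leading byte 0xD7 = 11010111 → 2-byte char #1 = D7 95.
Offset 2: leading byte 0xF1 = 11110001 → 4-byte char #2 = F1 8A 80 84.
Offset 6: leading byte 0xC3 = 11000011 → 2-byte char #3 = C3 A8.
Offset 8: leading byte 0xE9 = 11101001 → 3-byte char #4 = E9 B9 B9.
Offset 11: leading byte 0xCE = 11001110 → 2-byte char #5 = CE A9.
Offset 13: leading byte 0xED = 11101101 → 3-byte char #6 = ED 9E 89.
Offset 16: leading byte 0xF3 = 11110011 → 4-byte char #7 = F3 A2 A5 BC.
Offset 20: leading byte 0xE3 = 11100011 → 3-byte char #8 = E3 82 B0.
Offset 23: leading byte 0xE1 = 11100001 → 3-byte char #9 = E1 82 B9.
Offset 26: leading byte 0xEE = 11101110 → 3-byte char #10 = EE AF 9A.
Leading byte 0xEE = 11101110 matches 1110xxxx → 3-byte sequence.
Byte 1: 0xEE = 11101110, payload 1110 (4 bits).
Byte 2: 0xAF = 10101111 (10xxxxxx ✓), payload 101111.
Byte 3: 0x9A = 10011010 (10xxxxxx ✓), payload 011010.
Concatenate: 1110101111011010 = 0xEBDA (16 bits → U+EBDA).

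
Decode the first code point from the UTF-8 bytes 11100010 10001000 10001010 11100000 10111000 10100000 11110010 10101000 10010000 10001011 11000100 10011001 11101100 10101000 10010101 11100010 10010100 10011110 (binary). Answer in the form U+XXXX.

Offset 0: leading byte 0xE2 = 11100010 → 3-byte char #1 = E2 88 8A.
Leading byte 0xE2 = 11100010 matches 1110xxxx → 3-byte sequence.
Byte 1: 0xE2 = 11100010, payload 0010 (4 bits).
Byte 2: 0x88 = 10001000 (10xxxxxx ✓), payload 001000.
Byte 3: 0x8A = 10001010 (10xxxxxx ✓), payload 001010.
Concatenate: 0010001000001010 = 0x220A (16 bits → U+220A).

U+220A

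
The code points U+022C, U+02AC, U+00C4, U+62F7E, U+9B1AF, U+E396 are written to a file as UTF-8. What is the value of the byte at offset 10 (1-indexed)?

1-indexed offset 10 is 0-indexed offset 9.
U+022C → 2-byte form C8 AC at offsets 0–1.
U+02AC → 2-byte form CA AC at offsets 2–3.
U+00C4 → 2-byte form C3 84 at offsets 4–5.
U+62F7E → 4-byte form F1 A2 BD BE at offsets 6–9.
Offset 9 falls in char 4's range; it's byte 4 of F1 A2 BD BE = 0xBE.

0xBE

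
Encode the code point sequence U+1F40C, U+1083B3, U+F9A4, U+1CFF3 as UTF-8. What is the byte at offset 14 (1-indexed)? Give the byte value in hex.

1-indexed offset 14 is 0-indexed offset 13.
U+1F40C → 4-byte form F0 9F 90 8C at offsets 0–3.
U+1083B3 → 4-byte form F4 88 8E B3 at offsets 4–7.
U+F9A4 → 3-byte form EF A6 A4 at offsets 8–10.
U+1CFF3 → 4-byte form F0 9C BF B3 at offsets 11–14.
Offset 13 falls in char 4's range; it's byte 3 of F0 9C BF B3 = 0xBF.

0xBF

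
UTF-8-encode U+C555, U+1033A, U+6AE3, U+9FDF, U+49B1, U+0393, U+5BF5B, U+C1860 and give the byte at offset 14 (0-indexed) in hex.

0xA6

U+C555 → 3-byte form EC 95 95 at offsets 0–2.
U+1033A → 4-byte form F0 90 8C BA at offsets 3–6.
U+6AE3 → 3-byte form E6 AB A3 at offsets 7–9.
U+9FDF → 3-byte form E9 BF 9F at offsets 10–12.
U+49B1 → 3-byte form E4 A6 B1 at offsets 13–15.
Offset 14 falls in char 5's range; it's byte 2 of E4 A6 B1 = 0xA6.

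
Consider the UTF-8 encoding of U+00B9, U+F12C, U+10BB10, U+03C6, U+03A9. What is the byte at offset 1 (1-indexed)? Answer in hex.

1-indexed offset 1 is 0-indexed offset 0.
U+00B9 → 2-byte form C2 B9 at offsets 0–1.
Offset 0 falls in char 1's range; it's byte 1 of C2 B9 = 0xC2.

0xC2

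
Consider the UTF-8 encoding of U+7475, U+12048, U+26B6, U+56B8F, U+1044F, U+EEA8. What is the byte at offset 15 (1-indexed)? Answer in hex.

0xF0

1-indexed offset 15 is 0-indexed offset 14.
U+7475 → 3-byte form E7 91 B5 at offsets 0–2.
U+12048 → 4-byte form F0 92 81 88 at offsets 3–6.
U+26B6 → 3-byte form E2 9A B6 at offsets 7–9.
U+56B8F → 4-byte form F1 96 AE 8F at offsets 10–13.
U+1044F → 4-byte form F0 90 91 8F at offsets 14–17.
Offset 14 falls in char 5's range; it's byte 1 of F0 90 91 8F = 0xF0.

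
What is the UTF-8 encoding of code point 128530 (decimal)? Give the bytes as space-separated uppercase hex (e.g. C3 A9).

U+1F612 = 0x1F612 = 128530 decimal. In range U+10000–U+10FFFF → 4-byte form: 11110xxx 10xxxxxx 10xxxxxx 10xxxxxx.
Binary (21 bits): 000011111011000010010.
Split 3+6+6+6: 000 | 011111 | 011000 | 010010.
Byte 1: 11110000 = 0xF0.
Byte 2: 10011111 = 0x9F.
Byte 3: 10011000 = 0x98.
Byte 4: 10010010 = 0x92.

F0 9F 98 92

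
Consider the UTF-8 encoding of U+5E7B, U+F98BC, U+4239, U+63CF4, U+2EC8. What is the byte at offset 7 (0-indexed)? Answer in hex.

0xE4

U+5E7B → 3-byte form E5 B9 BB at offsets 0–2.
U+F98BC → 4-byte form F3 B9 A2 BC at offsets 3–6.
U+4239 → 3-byte form E4 88 B9 at offsets 7–9.
Offset 7 falls in char 3's range; it's byte 1 of E4 88 B9 = 0xE4.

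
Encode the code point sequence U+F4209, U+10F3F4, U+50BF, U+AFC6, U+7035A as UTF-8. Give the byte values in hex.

F3 B4 88 89 F4 8F 8F B4 E5 82 BF EA BF 86 F1 B0 8D 9A

U+F4209: 4-byte form → F3 B4 88 89.
U+10F3F4: 4-byte form → F4 8F 8F B4.
U+50BF: 3-byte form → E5 82 BF.
U+AFC6: 3-byte form → EA BF 86.
U+7035A: 4-byte form → F1 B0 8D 9A.
Concatenated (18 bytes): F3 B4 88 89 F4 8F 8F B4 E5 82 BF EA BF 86 F1 B0 8D 9A.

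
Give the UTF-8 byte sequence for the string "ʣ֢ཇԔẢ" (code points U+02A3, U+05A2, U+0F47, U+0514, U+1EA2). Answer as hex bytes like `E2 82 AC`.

U+02A3: 2-byte form → CA A3.
U+05A2: 2-byte form → D6 A2.
U+0F47: 3-byte form → E0 BD 87.
U+0514: 2-byte form → D4 94.
U+1EA2: 3-byte form → E1 BA A2.
Concatenated (12 bytes): CA A3 D6 A2 E0 BD 87 D4 94 E1 BA A2.

CA A3 D6 A2 E0 BD 87 D4 94 E1 BA A2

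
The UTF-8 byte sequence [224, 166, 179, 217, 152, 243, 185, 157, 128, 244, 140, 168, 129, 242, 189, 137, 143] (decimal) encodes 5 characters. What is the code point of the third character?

Offset 0: leading byte 0xE0 = 11100000 → 3-byte char #1 = E0 A6 B3.
Offset 3: leading byte 0xD9 = 11011001 → 2-byte char #2 = D9 98.
Offset 5: leading byte 0xF3 = 11110011 → 4-byte char #3 = F3 B9 9D 80.
Leading byte 0xF3 = 11110011 matches 11110xxx → 4-byte sequence.
Byte 1: 0xF3 = 11110011, payload 011 (3 bits).
Byte 2: 0xB9 = 10111001 (10xxxxxx ✓), payload 111001.
Byte 3: 0x9D = 10011101 (10xxxxxx ✓), payload 011101.
Byte 4: 0x80 = 10000000 (10xxxxxx ✓), payload 000000.
Concatenate: 011111001011101000000 = 0xF9740 (21 bits → U+F9740).

U+F9740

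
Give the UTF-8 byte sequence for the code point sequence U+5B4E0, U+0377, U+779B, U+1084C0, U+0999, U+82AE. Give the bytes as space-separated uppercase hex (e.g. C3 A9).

F1 9B 93 A0 CD B7 E7 9E 9B F4 88 93 80 E0 A6 99 E8 8A AE

U+5B4E0: 4-byte form → F1 9B 93 A0.
U+0377: 2-byte form → CD B7.
U+779B: 3-byte form → E7 9E 9B.
U+1084C0: 4-byte form → F4 88 93 80.
U+0999: 3-byte form → E0 A6 99.
U+82AE: 3-byte form → E8 8A AE.
Concatenated (19 bytes): F1 9B 93 A0 CD B7 E7 9E 9B F4 88 93 80 E0 A6 99 E8 8A AE.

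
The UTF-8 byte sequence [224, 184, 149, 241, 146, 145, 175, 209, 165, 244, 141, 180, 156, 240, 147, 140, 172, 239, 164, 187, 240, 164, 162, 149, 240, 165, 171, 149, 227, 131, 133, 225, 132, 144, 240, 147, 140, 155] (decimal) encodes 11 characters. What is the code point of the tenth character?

U+1110

Offset 0: leading byte 0xE0 = 11100000 → 3-byte char #1 = E0 B8 95.
Offset 3: leading byte 0xF1 = 11110001 → 4-byte char #2 = F1 92 91 AF.
Offset 7: leading byte 0xD1 = 11010001 → 2-byte char #3 = D1 A5.
Offset 9: leading byte 0xF4 = 11110100 → 4-byte char #4 = F4 8D B4 9C.
Offset 13: leading byte 0xF0 = 11110000 → 4-byte char #5 = F0 93 8C AC.
Offset 17: leading byte 0xEF = 11101111 → 3-byte char #6 = EF A4 BB.
Offset 20: leading byte 0xF0 = 11110000 → 4-byte char #7 = F0 A4 A2 95.
Offset 24: leading byte 0xF0 = 11110000 → 4-byte char #8 = F0 A5 AB 95.
Offset 28: leading byte 0xE3 = 11100011 → 3-byte char #9 = E3 83 85.
Offset 31: leading byte 0xE1 = 11100001 → 3-byte char #10 = E1 84 90.
Leading byte 0xE1 = 11100001 matches 1110xxxx → 3-byte sequence.
Byte 1: 0xE1 = 11100001, payload 0001 (4 bits).
Byte 2: 0x84 = 10000100 (10xxxxxx ✓), payload 000100.
Byte 3: 0x90 = 10010000 (10xxxxxx ✓), payload 010000.
Concatenate: 0001000100010000 = 0x1110 (16 bits → U+1110).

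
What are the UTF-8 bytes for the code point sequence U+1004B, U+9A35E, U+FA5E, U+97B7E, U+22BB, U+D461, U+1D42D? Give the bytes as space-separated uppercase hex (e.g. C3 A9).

U+1004B: 4-byte form → F0 90 81 8B.
U+9A35E: 4-byte form → F2 9A 8D 9E.
U+FA5E: 3-byte form → EF A9 9E.
U+97B7E: 4-byte form → F2 97 AD BE.
U+22BB: 3-byte form → E2 8A BB.
U+D461: 3-byte form → ED 91 A1.
U+1D42D: 4-byte form → F0 9D 90 AD.
Concatenated (25 bytes): F0 90 81 8B F2 9A 8D 9E EF A9 9E F2 97 AD BE E2 8A BB ED 91 A1 F0 9D 90 AD.

F0 90 81 8B F2 9A 8D 9E EF A9 9E F2 97 AD BE E2 8A BB ED 91 A1 F0 9D 90 AD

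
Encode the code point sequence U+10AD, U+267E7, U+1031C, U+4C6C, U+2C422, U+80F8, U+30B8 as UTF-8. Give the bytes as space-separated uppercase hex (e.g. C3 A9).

E1 82 AD F0 A6 9F A7 F0 90 8C 9C E4 B1 AC F0 AC 90 A2 E8 83 B8 E3 82 B8

U+10AD: 3-byte form → E1 82 AD.
U+267E7: 4-byte form → F0 A6 9F A7.
U+1031C: 4-byte form → F0 90 8C 9C.
U+4C6C: 3-byte form → E4 B1 AC.
U+2C422: 4-byte form → F0 AC 90 A2.
U+80F8: 3-byte form → E8 83 B8.
U+30B8: 3-byte form → E3 82 B8.
Concatenated (24 bytes): E1 82 AD F0 A6 9F A7 F0 90 8C 9C E4 B1 AC F0 AC 90 A2 E8 83 B8 E3 82 B8.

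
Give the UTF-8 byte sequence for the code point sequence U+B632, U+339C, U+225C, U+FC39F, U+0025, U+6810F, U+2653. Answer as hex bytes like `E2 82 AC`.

EB 98 B2 E3 8E 9C E2 89 9C F3 BC 8E 9F 25 F1 A8 84 8F E2 99 93

U+B632: 3-byte form → EB 98 B2.
U+339C: 3-byte form → E3 8E 9C.
U+225C: 3-byte form → E2 89 9C.
U+FC39F: 4-byte form → F3 BC 8E 9F.
U+0025: 1-byte form → 25.
U+6810F: 4-byte form → F1 A8 84 8F.
U+2653: 3-byte form → E2 99 93.
Concatenated (21 bytes): EB 98 B2 E3 8E 9C E2 89 9C F3 BC 8E 9F 25 F1 A8 84 8F E2 99 93.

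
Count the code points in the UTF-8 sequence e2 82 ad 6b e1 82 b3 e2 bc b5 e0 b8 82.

5

Byte at offset 0: 0xE2 = 11100010 → 3-byte char (#1). Advance 3.
Byte at offset 3: 0x6B = 01101011 → 1-byte char (#2). Advance 1.
Byte at offset 4: 0xE1 = 11100001 → 3-byte char (#3). Advance 3.
Byte at offset 7: 0xE2 = 11100010 → 3-byte char (#4). Advance 3.
Byte at offset 10: 0xE0 = 11100000 → 3-byte char (#5). Advance 3.
Reached end at offset 13 after 5 code points.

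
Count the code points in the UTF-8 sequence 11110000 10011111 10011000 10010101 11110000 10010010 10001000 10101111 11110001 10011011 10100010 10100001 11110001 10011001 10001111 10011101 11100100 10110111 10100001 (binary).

Byte at offset 0: 0xF0 = 11110000 → 4-byte char (#1). Advance 4.
Byte at offset 4: 0xF0 = 11110000 → 4-byte char (#2). Advance 4.
Byte at offset 8: 0xF1 = 11110001 → 4-byte char (#3). Advance 4.
Byte at offset 12: 0xF1 = 11110001 → 4-byte char (#4). Advance 4.
Byte at offset 16: 0xE4 = 11100100 → 3-byte char (#5). Advance 3.
Reached end at offset 19 after 5 code points.

5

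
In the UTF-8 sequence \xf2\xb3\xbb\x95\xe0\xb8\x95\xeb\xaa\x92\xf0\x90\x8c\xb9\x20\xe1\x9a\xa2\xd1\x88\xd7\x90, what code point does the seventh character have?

U+0448

Offset 0: leading byte 0xF2 = 11110010 → 4-byte char #1 = F2 B3 BB 95.
Offset 4: leading byte 0xE0 = 11100000 → 3-byte char #2 = E0 B8 95.
Offset 7: leading byte 0xEB = 11101011 → 3-byte char #3 = EB AA 92.
Offset 10: leading byte 0xF0 = 11110000 → 4-byte char #4 = F0 90 8C B9.
Offset 14: leading byte 0x20 = 00100000 → 1-byte char #5 = 20.
Offset 15: leading byte 0xE1 = 11100001 → 3-byte char #6 = E1 9A A2.
Offset 18: leading byte 0xD1 = 11010001 → 2-byte char #7 = D1 88.
Leading byte 0xD1 = 11010001 matches 110xxxxx → 2-byte sequence.
Byte 1: 0xD1 = 11010001, payload 10001 (5 bits).
Byte 2: 0x88 = 10001000 (10xxxxxx ✓), payload 001000.
Concatenate: 10001001000 = 0x448 (11 bits → U+0448).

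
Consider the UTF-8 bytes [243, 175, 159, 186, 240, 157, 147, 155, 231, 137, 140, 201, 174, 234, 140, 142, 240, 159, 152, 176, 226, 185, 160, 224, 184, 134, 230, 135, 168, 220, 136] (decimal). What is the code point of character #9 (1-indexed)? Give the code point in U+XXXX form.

U+61E8

Offset 0: leading byte 0xF3 = 11110011 → 4-byte char #1 = F3 AF 9F BA.
Offset 4: leading byte 0xF0 = 11110000 → 4-byte char #2 = F0 9D 93 9B.
Offset 8: leading byte 0xE7 = 11100111 → 3-byte char #3 = E7 89 8C.
Offset 11: leading byte 0xC9 = 11001001 → 2-byte char #4 = C9 AE.
Offset 13: leading byte 0xEA = 11101010 → 3-byte char #5 = EA 8C 8E.
Offset 16: leading byte 0xF0 = 11110000 → 4-byte char #6 = F0 9F 98 B0.
Offset 20: leading byte 0xE2 = 11100010 → 3-byte char #7 = E2 B9 A0.
Offset 23: leading byte 0xE0 = 11100000 → 3-byte char #8 = E0 B8 86.
Offset 26: leading byte 0xE6 = 11100110 → 3-byte char #9 = E6 87 A8.
Leading byte 0xE6 = 11100110 matches 1110xxxx → 3-byte sequence.
Byte 1: 0xE6 = 11100110, payload 0110 (4 bits).
Byte 2: 0x87 = 10000111 (10xxxxxx ✓), payload 000111.
Byte 3: 0xA8 = 10101000 (10xxxxxx ✓), payload 101000.
Concatenate: 0110000111101000 = 0x61E8 (16 bits → U+61E8).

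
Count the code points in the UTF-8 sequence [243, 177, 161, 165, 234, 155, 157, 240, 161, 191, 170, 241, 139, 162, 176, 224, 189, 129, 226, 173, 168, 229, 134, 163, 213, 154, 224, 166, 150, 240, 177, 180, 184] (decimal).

10

Byte at offset 0: 0xF3 = 11110011 → 4-byte char (#1). Advance 4.
Byte at offset 4: 0xEA = 11101010 → 3-byte char (#2). Advance 3.
Byte at offset 7: 0xF0 = 11110000 → 4-byte char (#3). Advance 4.
Byte at offset 11: 0xF1 = 11110001 → 4-byte char (#4). Advance 4.
Byte at offset 15: 0xE0 = 11100000 → 3-byte char (#5). Advance 3.
Byte at offset 18: 0xE2 = 11100010 → 3-byte char (#6). Advance 3.
Byte at offset 21: 0xE5 = 11100101 → 3-byte char (#7). Advance 3.
Byte at offset 24: 0xD5 = 11010101 → 2-byte char (#8). Advance 2.
Byte at offset 26: 0xE0 = 11100000 → 3-byte char (#9). Advance 3.
Byte at offset 29: 0xF0 = 11110000 → 4-byte char (#10). Advance 4.
Reached end at offset 33 after 10 code points.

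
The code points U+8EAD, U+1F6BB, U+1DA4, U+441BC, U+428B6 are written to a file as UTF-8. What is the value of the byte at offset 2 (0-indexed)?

U+8EAD → 3-byte form E8 BA AD at offsets 0–2.
Offset 2 falls in char 1's range; it's byte 3 of E8 BA AD = 0xAD.

0xAD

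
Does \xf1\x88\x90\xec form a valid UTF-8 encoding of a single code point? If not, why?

Leading byte 0xF1 = 11110001 → 4-byte form.
Byte 4 is 0xEC = 11101100, which is not 10xxxxxx — expected a continuation byte.

invalid (non-continuation byte where continuation expected)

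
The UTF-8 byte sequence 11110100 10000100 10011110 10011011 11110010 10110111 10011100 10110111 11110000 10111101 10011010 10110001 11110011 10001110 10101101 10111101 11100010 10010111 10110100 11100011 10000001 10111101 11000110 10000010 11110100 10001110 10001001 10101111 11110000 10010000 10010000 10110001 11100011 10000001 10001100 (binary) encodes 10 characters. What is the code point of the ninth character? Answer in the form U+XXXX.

U+10431

Offset 0: leading byte 0xF4 = 11110100 → 4-byte char #1 = F4 84 9E 9B.
Offset 4: leading byte 0xF2 = 11110010 → 4-byte char #2 = F2 B7 9C B7.
Offset 8: leading byte 0xF0 = 11110000 → 4-byte char #3 = F0 BD 9A B1.
Offset 12: leading byte 0xF3 = 11110011 → 4-byte char #4 = F3 8E AD BD.
Offset 16: leading byte 0xE2 = 11100010 → 3-byte char #5 = E2 97 B4.
Offset 19: leading byte 0xE3 = 11100011 → 3-byte char #6 = E3 81 BD.
Offset 22: leading byte 0xC6 = 11000110 → 2-byte char #7 = C6 82.
Offset 24: leading byte 0xF4 = 11110100 → 4-byte char #8 = F4 8E 89 AF.
Offset 28: leading byte 0xF0 = 11110000 → 4-byte char #9 = F0 90 90 B1.
Leading byte 0xF0 = 11110000 matches 11110xxx → 4-byte sequence.
Byte 1: 0xF0 = 11110000, payload 000 (3 bits).
Byte 2: 0x90 = 10010000 (10xxxxxx ✓), payload 010000.
Byte 3: 0x90 = 10010000 (10xxxxxx ✓), payload 010000.
Byte 4: 0xB1 = 10110001 (10xxxxxx ✓), payload 110001.
Concatenate: 000010000010000110001 = 0x10431 (21 bits → U+10431).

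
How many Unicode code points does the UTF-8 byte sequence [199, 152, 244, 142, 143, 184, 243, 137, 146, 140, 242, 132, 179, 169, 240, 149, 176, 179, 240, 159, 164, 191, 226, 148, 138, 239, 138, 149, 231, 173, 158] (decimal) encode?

Byte at offset 0: 0xC7 = 11000111 → 2-byte char (#1). Advance 2.
Byte at offset 2: 0xF4 = 11110100 → 4-byte char (#2). Advance 4.
Byte at offset 6: 0xF3 = 11110011 → 4-byte char (#3). Advance 4.
Byte at offset 10: 0xF2 = 11110010 → 4-byte char (#4). Advance 4.
Byte at offset 14: 0xF0 = 11110000 → 4-byte char (#5). Advance 4.
Byte at offset 18: 0xF0 = 11110000 → 4-byte char (#6). Advance 4.
Byte at offset 22: 0xE2 = 11100010 → 3-byte char (#7). Advance 3.
Byte at offset 25: 0xEF = 11101111 → 3-byte char (#8). Advance 3.
Byte at offset 28: 0xE7 = 11100111 → 3-byte char (#9). Advance 3.
Reached end at offset 31 after 9 code points.

9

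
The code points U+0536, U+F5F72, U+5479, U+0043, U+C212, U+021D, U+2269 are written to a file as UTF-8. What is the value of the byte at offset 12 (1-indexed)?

1-indexed offset 12 is 0-indexed offset 11.
U+0536 → 2-byte form D4 B6 at offsets 0–1.
U+F5F72 → 4-byte form F3 B5 BD B2 at offsets 2–5.
U+5479 → 3-byte form E5 91 B9 at offsets 6–8.
U+0043 → 1-byte form 43 at offsets 9–9.
U+C212 → 3-byte form EC 88 92 at offsets 10–12.
Offset 11 falls in char 5's range; it's byte 2 of EC 88 92 = 0x88.

0x88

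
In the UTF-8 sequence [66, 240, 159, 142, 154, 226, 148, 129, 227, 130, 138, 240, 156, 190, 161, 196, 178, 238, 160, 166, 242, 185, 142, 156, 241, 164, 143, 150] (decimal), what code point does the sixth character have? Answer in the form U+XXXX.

Offset 0: leading byte 0x42 = 01000010 → 1-byte char #1 = 42.
Offset 1: leading byte 0xF0 = 11110000 → 4-byte char #2 = F0 9F 8E 9A.
Offset 5: leading byte 0xE2 = 11100010 → 3-byte char #3 = E2 94 81.
Offset 8: leading byte 0xE3 = 11100011 → 3-byte char #4 = E3 82 8A.
Offset 11: leading byte 0xF0 = 11110000 → 4-byte char #5 = F0 9C BE A1.
Offset 15: leading byte 0xC4 = 11000100 → 2-byte char #6 = C4 B2.
Leading byte 0xC4 = 11000100 matches 110xxxxx → 2-byte sequence.
Byte 1: 0xC4 = 11000100, payload 00100 (5 bits).
Byte 2: 0xB2 = 10110010 (10xxxxxx ✓), payload 110010.
Concatenate: 00100110010 = 0x132 (11 bits → U+0132).

U+0132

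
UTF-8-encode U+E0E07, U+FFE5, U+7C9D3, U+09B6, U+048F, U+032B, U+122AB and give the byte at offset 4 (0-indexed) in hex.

U+E0E07 → 4-byte form F3 A0 B8 87 at offsets 0–3.
U+FFE5 → 3-byte form EF BF A5 at offsets 4–6.
Offset 4 falls in char 2's range; it's byte 1 of EF BF A5 = 0xEF.

0xEF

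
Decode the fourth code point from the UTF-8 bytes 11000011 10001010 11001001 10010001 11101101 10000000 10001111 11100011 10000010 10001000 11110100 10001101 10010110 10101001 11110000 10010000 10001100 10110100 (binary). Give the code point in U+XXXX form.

Offset 0: leading byte 0xC3 = 11000011 → 2-byte char #1 = C3 8A.
Offset 2: leading byte 0xC9 = 11001001 → 2-byte char #2 = C9 91.
Offset 4: leading byte 0xED = 11101101 → 3-byte char #3 = ED 80 8F.
Offset 7: leading byte 0xE3 = 11100011 → 3-byte char #4 = E3 82 88.
Leading byte 0xE3 = 11100011 matches 1110xxxx → 3-byte sequence.
Byte 1: 0xE3 = 11100011, payload 0011 (4 bits).
Byte 2: 0x82 = 10000010 (10xxxxxx ✓), payload 000010.
Byte 3: 0x88 = 10001000 (10xxxxxx ✓), payload 001000.
Concatenate: 0011000010001000 = 0x3088 (16 bits → U+3088).

U+3088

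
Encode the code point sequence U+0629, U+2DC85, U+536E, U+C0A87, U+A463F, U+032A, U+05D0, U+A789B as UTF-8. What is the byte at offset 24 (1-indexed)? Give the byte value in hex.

1-indexed offset 24 is 0-indexed offset 23.
U+0629 → 2-byte form D8 A9 at offsets 0–1.
U+2DC85 → 4-byte form F0 AD B2 85 at offsets 2–5.
U+536E → 3-byte form E5 8D AE at offsets 6–8.
U+C0A87 → 4-byte form F3 80 AA 87 at offsets 9–12.
U+A463F → 4-byte form F2 A4 98 BF at offsets 13–16.
U+032A → 2-byte form CC AA at offsets 17–18.
U+05D0 → 2-byte form D7 90 at offsets 19–20.
U+A789B → 4-byte form F2 A7 A2 9B at offsets 21–24.
Offset 23 falls in char 8's range; it's byte 3 of F2 A7 A2 9B = 0xA2.

0xA2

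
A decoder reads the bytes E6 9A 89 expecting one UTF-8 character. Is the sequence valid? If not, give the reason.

valid

Leading byte 0xE6 = 11100110 → 3-byte form.
Continuation bytes 0x9A=10011010, 0x89=10001001 all match 10xxxxxx.
Decoded value 0x6689 is ≥ 0x800 (shortest form) and not a surrogate.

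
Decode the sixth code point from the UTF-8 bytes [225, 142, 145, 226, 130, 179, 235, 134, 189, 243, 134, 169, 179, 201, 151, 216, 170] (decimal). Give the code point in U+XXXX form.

Offset 0: leading byte 0xE1 = 11100001 → 3-byte char #1 = E1 8E 91.
Offset 3: leading byte 0xE2 = 11100010 → 3-byte char #2 = E2 82 B3.
Offset 6: leading byte 0xEB = 11101011 → 3-byte char #3 = EB 86 BD.
Offset 9: leading byte 0xF3 = 11110011 → 4-byte char #4 = F3 86 A9 B3.
Offset 13: leading byte 0xC9 = 11001001 → 2-byte char #5 = C9 97.
Offset 15: leading byte 0xD8 = 11011000 → 2-byte char #6 = D8 AA.
Leading byte 0xD8 = 11011000 matches 110xxxxx → 2-byte sequence.
Byte 1: 0xD8 = 11011000, payload 11000 (5 bits).
Byte 2: 0xAA = 10101010 (10xxxxxx ✓), payload 101010.
Concatenate: 11000101010 = 0x62A (11 bits → U+062A).

U+062A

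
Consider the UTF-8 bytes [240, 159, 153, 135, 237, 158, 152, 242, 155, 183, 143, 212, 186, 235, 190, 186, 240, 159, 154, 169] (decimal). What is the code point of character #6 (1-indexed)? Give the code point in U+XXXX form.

U+1F6A9

Offset 0: leading byte 0xF0 = 11110000 → 4-byte char #1 = F0 9F 99 87.
Offset 4: leading byte 0xED = 11101101 → 3-byte char #2 = ED 9E 98.
Offset 7: leading byte 0xF2 = 11110010 → 4-byte char #3 = F2 9B B7 8F.
Offset 11: leading byte 0xD4 = 11010100 → 2-byte char #4 = D4 BA.
Offset 13: leading byte 0xEB = 11101011 → 3-byte char #5 = EB BE BA.
Offset 16: leading byte 0xF0 = 11110000 → 4-byte char #6 = F0 9F 9A A9.
Leading byte 0xF0 = 11110000 matches 11110xxx → 4-byte sequence.
Byte 1: 0xF0 = 11110000, payload 000 (3 bits).
Byte 2: 0x9F = 10011111 (10xxxxxx ✓), payload 011111.
Byte 3: 0x9A = 10011010 (10xxxxxx ✓), payload 011010.
Byte 4: 0xA9 = 10101001 (10xxxxxx ✓), payload 101001.
Concatenate: 000011111011010101001 = 0x1F6A9 (21 bits → U+1F6A9).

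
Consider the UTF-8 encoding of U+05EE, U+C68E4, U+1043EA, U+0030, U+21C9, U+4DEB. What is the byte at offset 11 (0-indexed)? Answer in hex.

U+05EE → 2-byte form D7 AE at offsets 0–1.
U+C68E4 → 4-byte form F3 86 A3 A4 at offsets 2–5.
U+1043EA → 4-byte form F4 84 8F AA at offsets 6–9.
U+0030 → 1-byte form 30 at offsets 10–10.
U+21C9 → 3-byte form E2 87 89 at offsets 11–13.
Offset 11 falls in char 5's range; it's byte 1 of E2 87 89 = 0xE2.

0xE2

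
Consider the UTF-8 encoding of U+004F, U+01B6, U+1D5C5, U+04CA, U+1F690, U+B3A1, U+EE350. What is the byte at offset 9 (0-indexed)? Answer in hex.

U+004F → 1-byte form 4F at offsets 0–0.
U+01B6 → 2-byte form C6 B6 at offsets 1–2.
U+1D5C5 → 4-byte form F0 9D 97 85 at offsets 3–6.
U+04CA → 2-byte form D3 8A at offsets 7–8.
U+1F690 → 4-byte form F0 9F 9A 90 at offsets 9–12.
Offset 9 falls in char 5's range; it's byte 1 of F0 9F 9A 90 = 0xF0.

0xF0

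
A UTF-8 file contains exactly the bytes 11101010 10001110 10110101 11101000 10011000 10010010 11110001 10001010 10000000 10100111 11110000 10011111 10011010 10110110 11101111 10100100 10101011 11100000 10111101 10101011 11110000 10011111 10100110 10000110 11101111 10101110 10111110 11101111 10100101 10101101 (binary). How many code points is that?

9

Byte at offset 0: 0xEA = 11101010 → 3-byte char (#1). Advance 3.
Byte at offset 3: 0xE8 = 11101000 → 3-byte char (#2). Advance 3.
Byte at offset 6: 0xF1 = 11110001 → 4-byte char (#3). Advance 4.
Byte at offset 10: 0xF0 = 11110000 → 4-byte char (#4). Advance 4.
Byte at offset 14: 0xEF = 11101111 → 3-byte char (#5). Advance 3.
Byte at offset 17: 0xE0 = 11100000 → 3-byte char (#6). Advance 3.
Byte at offset 20: 0xF0 = 11110000 → 4-byte char (#7). Advance 4.
Byte at offset 24: 0xEF = 11101111 → 3-byte char (#8). Advance 3.
Byte at offset 27: 0xEF = 11101111 → 3-byte char (#9). Advance 3.
Reached end at offset 30 after 9 code points.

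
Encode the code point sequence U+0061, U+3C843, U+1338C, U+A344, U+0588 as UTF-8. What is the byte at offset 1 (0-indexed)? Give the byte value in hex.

0xF0

U+0061 → 1-byte form 61 at offsets 0–0.
U+3C843 → 4-byte form F0 BC A1 83 at offsets 1–4.
Offset 1 falls in char 2's range; it's byte 1 of F0 BC A1 83 = 0xF0.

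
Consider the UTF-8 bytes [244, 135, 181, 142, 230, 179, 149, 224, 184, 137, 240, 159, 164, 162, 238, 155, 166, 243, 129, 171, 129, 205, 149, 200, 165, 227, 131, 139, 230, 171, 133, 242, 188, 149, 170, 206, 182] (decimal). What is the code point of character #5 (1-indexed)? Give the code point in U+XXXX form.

U+E6E6

Offset 0: leading byte 0xF4 = 11110100 → 4-byte char #1 = F4 87 B5 8E.
Offset 4: leading byte 0xE6 = 11100110 → 3-byte char #2 = E6 B3 95.
Offset 7: leading byte 0xE0 = 11100000 → 3-byte char #3 = E0 B8 89.
Offset 10: leading byte 0xF0 = 11110000 → 4-byte char #4 = F0 9F A4 A2.
Offset 14: leading byte 0xEE = 11101110 → 3-byte char #5 = EE 9B A6.
Leading byte 0xEE = 11101110 matches 1110xxxx → 3-byte sequence.
Byte 1: 0xEE = 11101110, payload 1110 (4 bits).
Byte 2: 0x9B = 10011011 (10xxxxxx ✓), payload 011011.
Byte 3: 0xA6 = 10100110 (10xxxxxx ✓), payload 100110.
Concatenate: 1110011011100110 = 0xE6E6 (16 bits → U+E6E6).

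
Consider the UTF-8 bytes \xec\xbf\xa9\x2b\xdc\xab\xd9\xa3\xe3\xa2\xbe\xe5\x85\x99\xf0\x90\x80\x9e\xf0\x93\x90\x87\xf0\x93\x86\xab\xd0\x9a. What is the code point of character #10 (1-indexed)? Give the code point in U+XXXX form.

U+041A

Offset 0: leading byte 0xEC = 11101100 → 3-byte char #1 = EC BF A9.
Offset 3: leading byte 0x2B = 00101011 → 1-byte char #2 = 2B.
Offset 4: leading byte 0xDC = 11011100 → 2-byte char #3 = DC AB.
Offset 6: leading byte 0xD9 = 11011001 → 2-byte char #4 = D9 A3.
Offset 8: leading byte 0xE3 = 11100011 → 3-byte char #5 = E3 A2 BE.
Offset 11: leading byte 0xE5 = 11100101 → 3-byte char #6 = E5 85 99.
Offset 14: leading byte 0xF0 = 11110000 → 4-byte char #7 = F0 90 80 9E.
Offset 18: leading byte 0xF0 = 11110000 → 4-byte char #8 = F0 93 90 87.
Offset 22: leading byte 0xF0 = 11110000 → 4-byte char #9 = F0 93 86 AB.
Offset 26: leading byte 0xD0 = 11010000 → 2-byte char #10 = D0 9A.
Leading byte 0xD0 = 11010000 matches 110xxxxx → 2-byte sequence.
Byte 1: 0xD0 = 11010000, payload 10000 (5 bits).
Byte 2: 0x9A = 10011010 (10xxxxxx ✓), payload 011010.
Concatenate: 10000011010 = 0x41A (11 bits → U+041A).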